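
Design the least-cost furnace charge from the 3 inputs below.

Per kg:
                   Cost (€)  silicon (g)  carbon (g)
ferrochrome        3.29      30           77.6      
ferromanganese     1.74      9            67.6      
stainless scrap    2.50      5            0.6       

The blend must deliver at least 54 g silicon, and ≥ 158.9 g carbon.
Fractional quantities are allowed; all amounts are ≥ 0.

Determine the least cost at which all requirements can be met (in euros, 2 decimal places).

Let x1 = kg of ferrochrome, x2 = kg of ferromanganese, x3 = kg of stainless scrap.
Minimise 3.29x1 + 1.74x2 + 2.5x3 subject to:
  30x1 + 9x2 + 5x3 ≥ 54   (silicon)
  77.6x1 + 67.6x2 + 0.6x3 ≥ 158.9   (carbon)
  x1, x2, x3 ≥ 0.
The cheapest feasible vertex uses only ferrochrome, ferromanganese; stainless scrap is not used. Binding constraints: silicon and carbon.
Optimal quantities: ferrochrome = 1.67 kg, ferromanganese = 0.4337 kg.
Cost = 3.29·1.67 + 1.74·0.4337 = 6.2489.

€6.25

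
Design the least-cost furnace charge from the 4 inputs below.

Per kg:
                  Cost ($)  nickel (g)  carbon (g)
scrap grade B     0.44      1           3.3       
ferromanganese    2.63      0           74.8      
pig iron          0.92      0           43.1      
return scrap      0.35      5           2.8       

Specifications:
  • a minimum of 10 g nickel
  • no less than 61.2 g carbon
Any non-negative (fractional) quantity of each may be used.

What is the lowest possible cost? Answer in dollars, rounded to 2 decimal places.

Treat it as an LP. Let x1 = kg of scrap grade B, x2 = kg of ferromanganese, x3 = kg of pig iron, x4 = kg of return scrap.
min 0.44x1 + 2.63x2 + 0.92x3 + 0.35x4 with:
  1x1 + 5x4 ≥ 10   (nickel)
  3.3x1 + 74.8x2 + 43.1x3 + 2.8x4 ≥ 61.2   (carbon)
  x1, x2, x3, x4 ≥ 0.
At the optimum only pig iron, return scrap are positive (scrap grade B, ferromanganese = 0). The nickel and carbon requirements are met with equality.
That vertex is x3 = 1.29, x4 = 2.
Total cost: 0.92·1.29 + 0.35·2 = 1.8868.

$1.89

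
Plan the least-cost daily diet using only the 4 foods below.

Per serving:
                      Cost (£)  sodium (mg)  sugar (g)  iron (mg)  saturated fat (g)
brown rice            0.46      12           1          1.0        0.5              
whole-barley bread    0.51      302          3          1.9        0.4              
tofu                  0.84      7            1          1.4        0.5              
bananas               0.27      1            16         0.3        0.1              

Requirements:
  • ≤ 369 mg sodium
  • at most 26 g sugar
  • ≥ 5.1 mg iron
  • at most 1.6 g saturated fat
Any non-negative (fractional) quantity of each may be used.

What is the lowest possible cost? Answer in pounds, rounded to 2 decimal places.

£2.23

Let x1 = servings of brown rice, x2 = servings of whole-barley bread, x3 = servings of tofu, x4 = servings of bananas.
Minimise 0.46x1 + 0.51x2 + 0.84x3 + 0.27x4 s.t.:
  12x1 + 302x2 + 7x3 + 1x4 ≤ 369   (sodium)
  1x1 + 3x2 + 1x3 + 16x4 ≤ 26   (sugar)
  1x1 + 1.9x2 + 1.4x3 + 0.3x4 ≥ 5.1   (iron)
  0.5x1 + 0.4x2 + 0.5x3 + 0.1x4 ≤ 1.6   (saturated fat)
  x1, x2, x3, x4 ≥ 0.
The minimum-cost mix takes nothing from bananas — only brown rice, whole-barley bread, tofu. The sodium, iron, saturated fat requirements are met with equality.
That vertex is x1 = 0.707, x2 = 1.157, x3 = 1.567.
Total cost: 0.46·0.707 + 0.51·1.157 + 0.84·1.567 = 2.2316.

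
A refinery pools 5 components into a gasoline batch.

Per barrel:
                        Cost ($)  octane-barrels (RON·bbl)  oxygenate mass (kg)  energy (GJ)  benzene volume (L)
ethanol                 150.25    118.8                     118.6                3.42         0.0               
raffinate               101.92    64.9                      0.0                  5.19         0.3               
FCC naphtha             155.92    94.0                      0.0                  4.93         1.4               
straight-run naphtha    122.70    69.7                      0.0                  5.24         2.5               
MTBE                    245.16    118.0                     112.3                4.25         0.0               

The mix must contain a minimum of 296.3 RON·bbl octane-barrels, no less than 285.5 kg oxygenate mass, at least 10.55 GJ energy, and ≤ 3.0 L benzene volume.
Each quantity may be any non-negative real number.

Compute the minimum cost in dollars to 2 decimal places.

$407.19

Let x1 = barrels of ethanol, x2 = barrels of raffinate, x3 = barrels of FCC naphtha, x4 = barrels of straight-run naphtha, x5 = barrels of MTBE.
Minimise 150.25x1 + 101.92x2 + 155.92x3 + 122.7x4 + 245.16x5 s.t.:
  118.8x1 + 64.9x2 + 94x3 + 69.7x4 + 118x5 ≥ 296.3   (octane-barrels)
  118.6x1 + 112.3x5 ≥ 285.5   (oxygenate mass)
  3.42x1 + 5.19x2 + 4.93x3 + 5.24x4 + 4.25x5 ≥ 10.55   (energy)
  0.3x2 + 1.4x3 + 2.5x4 ≤ 3   (benzene volume)
  x1, x2, x3, x4, x5 ≥ 0.
The optimal basis is {ethanol, raffinate}; FCC naphtha, straight-run naphtha, MTBE drop out. The oxygenate mass and energy requirements are met with equality.
So ethanol = 2.40725 barrels, raffinate = 0.446474 barrels.
Hence cost = 150.25·2.40725 + 101.92·0.446474 = $407.1939.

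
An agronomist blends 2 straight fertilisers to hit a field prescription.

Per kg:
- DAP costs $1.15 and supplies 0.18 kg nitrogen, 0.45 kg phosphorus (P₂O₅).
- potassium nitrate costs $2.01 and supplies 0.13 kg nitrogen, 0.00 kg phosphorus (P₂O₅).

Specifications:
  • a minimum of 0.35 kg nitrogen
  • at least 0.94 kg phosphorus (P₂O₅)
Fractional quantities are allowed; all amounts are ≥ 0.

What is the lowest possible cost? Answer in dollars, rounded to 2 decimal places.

$2.40

Let x1 = kg of DAP, x2 = kg of potassium nitrate.
Minimize 1.15x1 + 2.01x2 s.t.:
  0.18x1 + 0.13x2 ≥ 0.35   (nitrogen)
  0.45x1 ≥ 0.94   (phosphorus (P₂O₅))
  x1, x2 ≥ 0.
The cheapest feasible vertex uses only DAP; potassium nitrate is not used. The phosphorus (P₂O₅) requirement is met with equality.
Solving gives x1 = 2.089.
Hence cost = 1.15·2.089 = $2.4024.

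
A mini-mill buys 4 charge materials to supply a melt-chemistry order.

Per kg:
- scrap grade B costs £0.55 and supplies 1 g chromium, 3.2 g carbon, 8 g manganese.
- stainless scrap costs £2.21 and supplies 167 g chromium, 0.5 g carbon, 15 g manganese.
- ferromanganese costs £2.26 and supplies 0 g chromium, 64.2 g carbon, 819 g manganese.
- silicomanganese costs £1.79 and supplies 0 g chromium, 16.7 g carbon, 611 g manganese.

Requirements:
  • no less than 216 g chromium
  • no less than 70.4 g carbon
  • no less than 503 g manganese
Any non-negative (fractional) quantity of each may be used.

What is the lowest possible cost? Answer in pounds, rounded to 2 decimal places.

Let x1 = kg of scrap grade B, x2 = kg of stainless scrap, x3 = kg of ferromanganese, x4 = kg of silicomanganese.
Minimise 0.55x1 + 2.21x2 + 2.26x3 + 1.79x4 subject to:
  1x1 + 167x2 ≥ 216   (chromium)
  3.2x1 + 0.5x2 + 64.2x3 + 16.7x4 ≥ 70.4   (carbon)
  8x1 + 15x2 + 819x3 + 611x4 ≥ 503   (manganese)
  x1, x2, x3, x4 ≥ 0.
The optimal basis is {stainless scrap, ferromanganese}; scrap grade B, silicomanganese drop out. The chromium and carbon requirements are met with equality.
That vertex is x2 = 1.293, x3 = 1.086.
Cost = 2.21·1.293 + 2.26·1.086 = 5.3119.

£5.31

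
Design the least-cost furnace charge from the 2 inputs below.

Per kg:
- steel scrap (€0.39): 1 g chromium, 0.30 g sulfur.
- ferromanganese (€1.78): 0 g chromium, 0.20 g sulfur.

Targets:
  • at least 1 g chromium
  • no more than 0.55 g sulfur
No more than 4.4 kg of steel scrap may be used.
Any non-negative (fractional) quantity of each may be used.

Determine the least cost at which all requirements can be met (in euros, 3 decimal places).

€0.390

Treat it as an LP. Let x1 = kg of steel scrap, x2 = kg of ferromanganese.
Minimize 0.39x1 + 1.78x2 s.t.:
  1x1 ≥ 1   (chromium)
  0.3x1 + 0.2x2 ≤ 0.55   (sulfur)
  x1 ≤ 4.4
  x1, x2 ≥ 0.
The cheapest feasible vertex uses only steel scrap; ferromanganese is not used. The chromium requirement is met with equality.
That vertex is x1 = 1.
Cost = 0.39·1 = 0.39000.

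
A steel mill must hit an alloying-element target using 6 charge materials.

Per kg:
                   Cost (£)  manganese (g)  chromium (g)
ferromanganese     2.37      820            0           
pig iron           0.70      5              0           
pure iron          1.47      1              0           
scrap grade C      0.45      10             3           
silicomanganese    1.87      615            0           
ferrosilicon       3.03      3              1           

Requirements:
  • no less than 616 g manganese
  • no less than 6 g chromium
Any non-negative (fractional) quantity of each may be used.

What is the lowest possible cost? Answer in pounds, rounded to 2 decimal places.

£2.62

Treat it as an LP. Let x1 = kg of ferromanganese, x2 = kg of pig iron, x3 = kg of pure iron, x4 = kg of scrap grade C, x5 = kg of silicomanganese, x6 = kg of ferrosilicon.
Minimise 2.37x1 + 0.7x2 + 1.47x3 + 0.45x4 + 1.87x5 + 3.03x6 s.t.:
  820x1 + 5x2 + 1x3 + 10x4 + 615x5 + 3x6 ≥ 616   (manganese)
  3x4 + 1x6 ≥ 6   (chromium)
  x1, x2, x3, x4, x5, x6 ≥ 0.
The minimum-cost mix takes nothing from pig iron, pure iron, silicomanganese, ferrosilicon — only ferromanganese, scrap grade C. Binding constraints: manganese and chromium.
Optimal quantities: ferromanganese = 0.7268 kg, scrap grade C = 2 kg.
Cost = 2.37·0.7268 + 0.45·2 = 2.6225.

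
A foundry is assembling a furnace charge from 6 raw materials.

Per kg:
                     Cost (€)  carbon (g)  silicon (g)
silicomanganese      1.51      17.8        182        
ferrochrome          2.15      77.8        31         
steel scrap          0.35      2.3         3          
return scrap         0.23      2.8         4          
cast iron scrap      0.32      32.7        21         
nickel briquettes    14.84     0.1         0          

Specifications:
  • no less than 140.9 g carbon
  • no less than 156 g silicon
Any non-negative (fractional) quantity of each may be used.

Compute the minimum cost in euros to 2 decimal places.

Let x1 = kg of silicomanganese, x2 = kg of ferrochrome, x3 = kg of steel scrap, x4 = kg of return scrap, x5 = kg of cast iron scrap, x6 = kg of nickel briquettes.
Minimise 1.51x1 + 2.15x2 + 0.35x3 + 0.23x4 + 0.32x5 + 14.84x6 s.t.:
  17.8x1 + 77.8x2 + 2.3x3 + 2.8x4 + 32.7x5 + 0.1x6 ≥ 140.9   (carbon)
  182x1 + 31x2 + 3x3 + 4x4 + 21x5 ≥ 156   (silicon)
  x1, x2, x3, x4, x5, x6 ≥ 0.
The minimum-cost mix takes nothing from ferrochrome, steel scrap, return scrap, nickel briquettes — only silicomanganese, cast iron scrap. The carbon and silicon requirements are met with equality.
That vertex is x1 = 0.3841, x5 = 4.1.
Total cost: 1.51·0.3841 + 0.32·4.1 = 1.8920.

€1.89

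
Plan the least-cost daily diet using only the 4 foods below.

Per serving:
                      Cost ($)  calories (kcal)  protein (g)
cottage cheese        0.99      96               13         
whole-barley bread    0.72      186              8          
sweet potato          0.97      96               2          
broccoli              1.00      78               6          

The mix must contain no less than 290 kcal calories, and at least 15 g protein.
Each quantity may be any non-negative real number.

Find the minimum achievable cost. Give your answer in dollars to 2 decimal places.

Set it up as a linear program. Let x1 = servings of cottage cheese, x2 = servings of whole-barley bread, x3 = servings of sweet potato, x4 = servings of broccoli.
min 0.99x1 + 0.72x2 + 0.97x3 + 1x4 subject to:
  96x1 + 186x2 + 96x3 + 78x4 ≥ 290   (calories)
  13x1 + 8x2 + 2x3 + 6x4 ≥ 15   (protein)
  x1, x2, x3, x4 ≥ 0.
The cheapest feasible vertex uses only cottage cheese, whole-barley bread; sweet potato, broccoli are not used. There the calories and protein constraints are tight.
That vertex is x1 = 0.2848, x2 = 1.412.
Cost = 0.99·0.2848 + 0.72·1.412 = 1.2986.

$1.30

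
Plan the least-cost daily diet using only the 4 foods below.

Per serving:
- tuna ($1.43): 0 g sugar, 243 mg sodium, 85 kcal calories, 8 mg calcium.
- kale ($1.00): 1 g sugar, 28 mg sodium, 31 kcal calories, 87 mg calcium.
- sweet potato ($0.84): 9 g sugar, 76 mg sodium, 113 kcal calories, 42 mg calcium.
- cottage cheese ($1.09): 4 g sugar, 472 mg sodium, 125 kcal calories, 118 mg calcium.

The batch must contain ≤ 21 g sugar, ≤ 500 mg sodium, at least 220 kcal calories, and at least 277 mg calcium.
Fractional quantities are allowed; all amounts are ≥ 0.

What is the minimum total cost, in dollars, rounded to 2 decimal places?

$3.13

Treat it as an LP. Let x1 = servings of tuna, x2 = servings of kale, x3 = servings of sweet potato, x4 = servings of cottage cheese.
min 1.43x1 + 1x2 + 0.84x3 + 1.09x4 with:
  1x2 + 9x3 + 4x4 ≤ 21   (sugar)
  243x1 + 28x2 + 76x3 + 472x4 ≤ 500   (sodium)
  85x1 + 31x2 + 113x3 + 125x4 ≥ 220   (calories)
  8x1 + 87x2 + 42x3 + 118x4 ≥ 277   (calcium)
  x1, x2, x3, x4 ≥ 0.
At the optimum only kale, sweet potato, cottage cheese are positive (tuna = 0). There the sodium, calories, calcium constraints are tight.
That vertex is x2 = 1.757, x3 = 0.4968, x4 = 0.8751.
Hence cost = 1·1.757 + 0.84·0.4968 + 1.09·0.8751 = $3.1282.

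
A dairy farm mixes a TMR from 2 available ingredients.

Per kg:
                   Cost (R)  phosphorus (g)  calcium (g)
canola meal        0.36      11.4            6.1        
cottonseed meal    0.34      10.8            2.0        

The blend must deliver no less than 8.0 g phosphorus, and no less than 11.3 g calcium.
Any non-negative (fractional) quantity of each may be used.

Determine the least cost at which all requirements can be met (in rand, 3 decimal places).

R0.667

Treat it as an LP. Let x1 = kg of canola meal, x2 = kg of cottonseed meal.
min 0.36x1 + 0.34x2 subject to:
  11.4x1 + 10.8x2 ≥ 8   (phosphorus)
  6.1x1 + 2x2 ≥ 11.3   (calcium)
  x1, x2 ≥ 0.
The cheapest feasible vertex uses only canola meal; cottonseed meal is not used. The calcium requirement is met with equality.
So canola meal = 1.852 kg.
Cost = 0.36·1.852 = 0.66672.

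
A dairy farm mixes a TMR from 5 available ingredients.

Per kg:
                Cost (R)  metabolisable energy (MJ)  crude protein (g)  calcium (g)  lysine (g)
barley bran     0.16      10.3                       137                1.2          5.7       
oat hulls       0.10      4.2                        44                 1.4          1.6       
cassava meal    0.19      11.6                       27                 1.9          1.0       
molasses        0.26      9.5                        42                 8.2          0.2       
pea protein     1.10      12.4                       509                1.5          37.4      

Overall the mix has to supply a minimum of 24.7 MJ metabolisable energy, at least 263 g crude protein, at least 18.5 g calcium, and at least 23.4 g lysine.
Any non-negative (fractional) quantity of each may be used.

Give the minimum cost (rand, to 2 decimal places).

R1.08

Set it up as a linear program. Let x1 = kg of barley bran, x2 = kg of oat hulls, x3 = kg of cassava meal, x4 = kg of molasses, x5 = kg of pea protein.
Minimize 0.16x1 + 0.1x2 + 0.19x3 + 0.26x4 + 1.1x5 subject to:
  10.3x1 + 4.2x2 + 11.6x3 + 9.5x4 + 12.4x5 ≥ 24.7   (metabolisable energy)
  137x1 + 44x2 + 27x3 + 42x4 + 509x5 ≥ 263   (crude protein)
  1.2x1 + 1.4x2 + 1.9x3 + 8.2x4 + 1.5x5 ≥ 18.5   (calcium)
  5.7x1 + 1.6x2 + 1x3 + 0.2x4 + 37.4x5 ≥ 23.4   (lysine)
  x1, x2, x3, x4, x5 ≥ 0.
The optimal basis is {barley bran, molasses}; oat hulls, cassava meal, pea protein drop out. There the calcium and lysine constraints are tight.
So barley bran = 4.047 kg, molasses = 1.664 kg.
Total cost: 0.16·4.047 + 0.26·1.664 = 1.0802.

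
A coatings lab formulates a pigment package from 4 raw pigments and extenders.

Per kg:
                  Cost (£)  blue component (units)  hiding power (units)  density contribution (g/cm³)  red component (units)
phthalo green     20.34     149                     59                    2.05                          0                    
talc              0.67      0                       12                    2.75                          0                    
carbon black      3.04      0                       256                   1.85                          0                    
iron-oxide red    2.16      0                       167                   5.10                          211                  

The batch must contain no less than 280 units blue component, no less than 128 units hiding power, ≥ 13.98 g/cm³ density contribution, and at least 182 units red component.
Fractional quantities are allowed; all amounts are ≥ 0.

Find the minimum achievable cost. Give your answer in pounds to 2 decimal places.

£41.48

Let x1 = kg of phthalo green, x2 = kg of talc, x3 = kg of carbon black, x4 = kg of iron-oxide red.
min 20.34x1 + 0.67x2 + 3.04x3 + 2.16x4 subject to:
  149x1 ≥ 280   (blue component)
  59x1 + 12x2 + 256x3 + 167x4 ≥ 128   (hiding power)
  2.05x1 + 2.75x2 + 1.85x3 + 5.1x4 ≥ 13.98   (density contribution)
  211x4 ≥ 182   (red component)
  x1, x2, x3, x4 ≥ 0.
The cheapest feasible vertex uses only phthalo green, talc, iron-oxide red; carbon black is not used. There the blue component, density contribution, red component constraints are tight.
So phthalo green = 1.879 kg, talc = 2.083 kg, iron-oxide red = 0.8626 kg.
Hence cost = 20.34·1.879 + 0.67·2.083 + 2.16·0.8626 = £41.4777.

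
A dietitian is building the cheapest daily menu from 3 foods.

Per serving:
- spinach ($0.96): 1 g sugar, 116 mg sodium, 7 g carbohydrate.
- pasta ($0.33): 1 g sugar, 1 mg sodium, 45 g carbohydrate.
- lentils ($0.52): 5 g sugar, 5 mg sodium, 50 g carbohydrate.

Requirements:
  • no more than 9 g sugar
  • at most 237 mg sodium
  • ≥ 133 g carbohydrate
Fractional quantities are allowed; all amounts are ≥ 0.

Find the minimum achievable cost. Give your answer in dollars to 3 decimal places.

Set it up as a linear program. Let x1 = servings of spinach, x2 = servings of pasta, x3 = servings of lentils.
Minimise 0.96x1 + 0.33x2 + 0.52x3 with:
  1x1 + 1x2 + 5x3 ≤ 9   (sugar)
  116x1 + 1x2 + 5x3 ≤ 237   (sodium)
  7x1 + 45x2 + 50x3 ≥ 133   (carbohydrate)
  x1, x2, x3 ≥ 0.
The minimum-cost mix takes nothing from spinach, lentils — only pasta. The carbohydrate requirement is met with equality.
So pasta = 2.956 servings.
Cost = 0.33·2.956 = 0.97548.

$0.975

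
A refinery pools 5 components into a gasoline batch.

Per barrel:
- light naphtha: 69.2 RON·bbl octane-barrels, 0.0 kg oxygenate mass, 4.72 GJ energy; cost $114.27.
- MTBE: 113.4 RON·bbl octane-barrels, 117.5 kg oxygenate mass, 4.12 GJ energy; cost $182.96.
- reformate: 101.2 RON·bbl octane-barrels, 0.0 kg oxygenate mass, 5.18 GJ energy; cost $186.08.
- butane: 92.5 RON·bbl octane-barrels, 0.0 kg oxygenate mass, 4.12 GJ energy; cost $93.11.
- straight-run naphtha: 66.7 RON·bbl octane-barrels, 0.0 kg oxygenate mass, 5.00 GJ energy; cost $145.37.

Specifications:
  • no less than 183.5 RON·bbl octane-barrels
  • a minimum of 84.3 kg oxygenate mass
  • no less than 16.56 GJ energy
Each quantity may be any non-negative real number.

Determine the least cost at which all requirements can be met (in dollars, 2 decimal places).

Let x1 = barrels of light naphtha, x2 = barrels of MTBE, x3 = barrels of reformate, x4 = barrels of butane, x5 = barrels of straight-run naphtha.
Minimise 114.27x1 + 182.96x2 + 186.08x3 + 93.11x4 + 145.37x5 with:
  69.2x1 + 113.4x2 + 101.2x3 + 92.5x4 + 66.7x5 ≥ 183.5   (octane-barrels)
  117.5x2 ≥ 84.3   (oxygenate mass)
  4.72x1 + 4.12x2 + 5.18x3 + 4.12x4 + 5x5 ≥ 16.56   (energy)
  x1, x2, x3, x4, x5 ≥ 0.
The cheapest feasible vertex uses only MTBE, butane; light naphtha, reformate, straight-run naphtha are not used. Binding constraints: oxygenate mass and energy.
Optimal quantities: MTBE = 0.71745 barrels, butane = 3.302 barrels.
Hence cost = 182.96·0.71745 + 93.11·3.302 = $438.7139.

$438.71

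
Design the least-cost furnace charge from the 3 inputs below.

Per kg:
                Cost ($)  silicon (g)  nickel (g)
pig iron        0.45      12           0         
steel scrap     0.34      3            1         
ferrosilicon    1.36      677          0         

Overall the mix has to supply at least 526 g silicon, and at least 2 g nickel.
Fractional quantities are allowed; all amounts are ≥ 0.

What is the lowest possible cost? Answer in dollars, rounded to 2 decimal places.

Let x1 = kg of pig iron, x2 = kg of steel scrap, x3 = kg of ferrosilicon.
min 0.45x1 + 0.34x2 + 1.36x3 with:
  12x1 + 3x2 + 677x3 ≥ 526   (silicon)
  1x2 ≥ 2   (nickel)
  x1, x2, x3 ≥ 0.
The minimum-cost mix takes nothing from pig iron — only steel scrap, ferrosilicon. The silicon and nickel requirements are met with equality.
So steel scrap = 2 kg, ferrosilicon = 0.7681 kg.
Total cost: 0.34·2 + 1.36·0.7681 = 1.7246.

$1.72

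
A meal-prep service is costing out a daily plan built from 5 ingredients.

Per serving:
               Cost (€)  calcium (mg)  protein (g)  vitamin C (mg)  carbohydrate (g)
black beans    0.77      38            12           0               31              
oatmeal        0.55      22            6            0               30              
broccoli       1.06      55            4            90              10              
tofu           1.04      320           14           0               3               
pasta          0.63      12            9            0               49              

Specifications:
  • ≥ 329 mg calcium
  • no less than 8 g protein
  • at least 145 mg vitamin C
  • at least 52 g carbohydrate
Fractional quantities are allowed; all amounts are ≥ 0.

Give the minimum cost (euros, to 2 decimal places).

€2.90

Let x1 = servings of black beans, x2 = servings of oatmeal, x3 = servings of broccoli, x4 = servings of tofu, x5 = servings of pasta.
Minimise 0.77x1 + 0.55x2 + 1.06x3 + 1.04x4 + 0.63x5 s.t.:
  38x1 + 22x2 + 55x3 + 320x4 + 12x5 ≥ 329   (calcium)
  12x1 + 6x2 + 4x3 + 14x4 + 9x5 ≥ 8   (protein)
  90x3 ≥ 145   (vitamin C)
  31x1 + 30x2 + 10x3 + 3x4 + 49x5 ≥ 52   (carbohydrate)
  x1, x2, x3, x4, x5 ≥ 0.
The optimal basis is {broccoli, tofu, pasta}; black beans, oatmeal drop out. Binding constraints: calcium, vitamin C, carbohydrate.
That vertex is x3 = 1.611, x4 = 0.7254, x5 = 0.688.
Hence cost = 1.06·1.611 + 1.04·0.7254 + 0.63·0.688 = €2.8955.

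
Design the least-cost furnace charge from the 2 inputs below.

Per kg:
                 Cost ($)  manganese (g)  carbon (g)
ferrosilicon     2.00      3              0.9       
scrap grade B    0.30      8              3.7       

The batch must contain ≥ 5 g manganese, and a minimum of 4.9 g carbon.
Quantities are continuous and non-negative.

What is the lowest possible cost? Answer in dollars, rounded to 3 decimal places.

$0.397

Set it up as a linear program. Let x1 = kg of ferrosilicon, x2 = kg of scrap grade B.
Minimise 2x1 + 0.3x2 s.t.:
  3x1 + 8x2 ≥ 5   (manganese)
  0.9x1 + 3.7x2 ≥ 4.9   (carbon)
  x1, x2 ≥ 0.
The minimum-cost mix takes nothing from ferrosilicon — only scrap grade B. The carbon requirement is met with equality.
Optimal quantities: scrap grade B = 1.324 kg.
Total cost: 0.3·1.324 = 0.39720.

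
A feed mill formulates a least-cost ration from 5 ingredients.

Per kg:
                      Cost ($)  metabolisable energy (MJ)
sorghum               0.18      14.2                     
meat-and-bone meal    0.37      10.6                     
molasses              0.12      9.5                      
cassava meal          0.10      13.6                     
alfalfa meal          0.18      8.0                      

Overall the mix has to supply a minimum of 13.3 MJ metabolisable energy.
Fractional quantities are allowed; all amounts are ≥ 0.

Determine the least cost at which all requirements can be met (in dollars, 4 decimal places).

$0.0978

Set it up as a linear program. Let x1 = kg of sorghum, x2 = kg of meat-and-bone meal, x3 = kg of molasses, x4 = kg of cassava meal, x5 = kg of alfalfa meal.
min 0.18x1 + 0.37x2 + 0.12x3 + 0.1x4 + 0.18x5 subject to:
  14.2x1 + 10.6x2 + 9.5x3 + 13.6x4 + 8x5 ≥ 13.3   (metabolisable energy)
  x1, x2, x3, x4, x5 ≥ 0.
The optimal basis is {cassava meal}; sorghum, meat-and-bone meal, molasses, alfalfa meal drop out. Binding constraint: metabolisable energy.
Optimal quantities: cassava meal = 0.9779 kg.
Hence cost = 0.1·0.9779 = $0.097790.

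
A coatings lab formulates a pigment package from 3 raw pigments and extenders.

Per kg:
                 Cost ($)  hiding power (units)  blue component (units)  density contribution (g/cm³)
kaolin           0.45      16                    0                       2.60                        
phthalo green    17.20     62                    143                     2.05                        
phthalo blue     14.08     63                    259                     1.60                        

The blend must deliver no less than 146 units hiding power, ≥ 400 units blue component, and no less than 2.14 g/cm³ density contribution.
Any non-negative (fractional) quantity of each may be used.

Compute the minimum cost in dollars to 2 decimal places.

Treat it as an LP. Let x1 = kg of kaolin, x2 = kg of phthalo green, x3 = kg of phthalo blue.
Minimize 0.45x1 + 17.2x2 + 14.08x3 subject to:
  16x1 + 62x2 + 63x3 ≥ 146   (hiding power)
  143x2 + 259x3 ≥ 400   (blue component)
  2.6x1 + 2.05x2 + 1.6x3 ≥ 2.14   (density contribution)
  x1, x2, x3 ≥ 0.
The minimum-cost mix takes nothing from phthalo green — only kaolin, phthalo blue. Binding constraints: hiding power and blue component.
So kaolin = 3.044 kg, phthalo blue = 1.544 kg.
Hence cost = 0.45·3.044 + 14.08·1.544 = $23.1093.

$23.11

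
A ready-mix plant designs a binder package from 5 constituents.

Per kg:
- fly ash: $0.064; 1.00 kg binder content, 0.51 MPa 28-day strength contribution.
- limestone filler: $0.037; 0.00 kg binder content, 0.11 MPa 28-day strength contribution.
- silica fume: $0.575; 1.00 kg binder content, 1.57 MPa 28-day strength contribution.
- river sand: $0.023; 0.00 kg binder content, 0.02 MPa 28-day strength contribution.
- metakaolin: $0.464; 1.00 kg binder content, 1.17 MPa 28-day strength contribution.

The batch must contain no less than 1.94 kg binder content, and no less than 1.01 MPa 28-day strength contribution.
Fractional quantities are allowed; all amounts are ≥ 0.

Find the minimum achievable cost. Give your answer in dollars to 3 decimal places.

Let x1 = kg of fly ash, x2 = kg of limestone filler, x3 = kg of silica fume, x4 = kg of river sand, x5 = kg of metakaolin.
Minimize 0.064x1 + 0.037x2 + 0.575x3 + 0.023x4 + 0.464x5 s.t.:
  1x1 + 1x3 + 1x5 ≥ 1.94   (binder content)
  0.51x1 + 0.11x2 + 1.57x3 + 0.02x4 + 1.17x5 ≥ 1.01   (28-day strength contribution)
  x1, x2, x3, x4, x5 ≥ 0.
The optimal basis is {fly ash}; limestone filler, silica fume, river sand, metakaolin drop out. Binding constraint: 28-day strength contribution.
Optimal quantities: fly ash = 1.98 kg.
Cost = 0.064·1.98 = 0.12672.

$0.127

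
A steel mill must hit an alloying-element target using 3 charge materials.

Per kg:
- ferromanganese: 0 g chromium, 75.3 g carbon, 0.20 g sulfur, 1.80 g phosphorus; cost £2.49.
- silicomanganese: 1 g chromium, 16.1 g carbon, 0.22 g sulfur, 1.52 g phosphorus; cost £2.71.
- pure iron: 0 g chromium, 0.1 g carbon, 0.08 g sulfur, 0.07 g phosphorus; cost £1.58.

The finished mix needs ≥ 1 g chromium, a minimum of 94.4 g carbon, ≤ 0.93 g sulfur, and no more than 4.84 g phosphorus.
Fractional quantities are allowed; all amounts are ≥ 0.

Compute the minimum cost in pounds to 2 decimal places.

£5.30

Set it up as a linear program. Let x1 = kg of ferromanganese, x2 = kg of silicomanganese, x3 = kg of pure iron.
min 2.49x1 + 2.71x2 + 1.58x3 subject to:
  1x2 ≥ 1   (chromium)
  75.3x1 + 16.1x2 + 0.1x3 ≥ 94.4   (carbon)
  0.2x1 + 0.22x2 + 0.08x3 ≤ 0.93   (sulfur)
  1.8x1 + 1.52x2 + 0.07x3 ≤ 4.84   (phosphorus)
  x1, x2, x3 ≥ 0.
The cheapest feasible vertex uses only ferromanganese, silicomanganese; pure iron is not used. Binding constraints: chromium and carbon.
Solving gives x1 = 1.04, x2 = 1.
Objective = 2.49·1.04 + 2.71·1 = 5.2996.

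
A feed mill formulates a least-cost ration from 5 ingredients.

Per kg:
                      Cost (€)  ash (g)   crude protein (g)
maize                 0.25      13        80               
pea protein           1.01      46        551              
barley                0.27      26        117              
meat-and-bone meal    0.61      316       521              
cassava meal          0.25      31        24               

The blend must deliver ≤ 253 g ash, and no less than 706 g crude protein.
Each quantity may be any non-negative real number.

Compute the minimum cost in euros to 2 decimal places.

€1.05

Let x1 = kg of maize, x2 = kg of pea protein, x3 = kg of barley, x4 = kg of meat-and-bone meal, x5 = kg of cassava meal.
Minimise 0.25x1 + 1.01x2 + 0.27x3 + 0.61x4 + 0.25x5 subject to:
  13x1 + 46x2 + 26x3 + 316x4 + 31x5 ≤ 253   (ash)
  80x1 + 551x2 + 117x3 + 521x4 + 24x5 ≥ 706   (crude protein)
  x1, x2, x3, x4, x5 ≥ 0.
The optimal basis is {pea protein, meat-and-bone meal}; maize, barley, cassava meal drop out. The ash and crude protein requirements are met with equality.
Solving gives x2 = 0.6079, x4 = 0.7121.
Objective = 1.01·0.6079 + 0.61·0.7121 = 1.0484.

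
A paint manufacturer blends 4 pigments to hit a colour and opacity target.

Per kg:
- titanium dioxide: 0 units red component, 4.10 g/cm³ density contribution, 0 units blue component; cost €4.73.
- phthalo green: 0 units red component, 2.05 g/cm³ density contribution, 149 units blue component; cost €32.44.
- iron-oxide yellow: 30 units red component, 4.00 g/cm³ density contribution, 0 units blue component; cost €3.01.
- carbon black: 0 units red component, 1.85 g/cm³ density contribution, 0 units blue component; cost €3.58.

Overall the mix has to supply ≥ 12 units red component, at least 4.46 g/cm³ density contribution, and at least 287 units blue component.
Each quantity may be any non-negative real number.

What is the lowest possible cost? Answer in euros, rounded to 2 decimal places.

€63.69

Let x1 = kg of titanium dioxide, x2 = kg of phthalo green, x3 = kg of iron-oxide yellow, x4 = kg of carbon black.
Minimize 4.73x1 + 32.44x2 + 3.01x3 + 3.58x4 subject to:
  30x3 ≥ 12   (red component)
  4.1x1 + 2.05x2 + 4x3 + 1.85x4 ≥ 4.46   (density contribution)
  149x2 ≥ 287   (blue component)
  x1, x2, x3, x4 ≥ 0.
The minimum-cost mix takes nothing from titanium dioxide, carbon black — only phthalo green, iron-oxide yellow. The red component and blue component requirements are met with equality.
That vertex is x2 = 1.9262, x3 = 0.4.
Cost = 32.44·1.9262 + 3.01·0.4 = 63.6899.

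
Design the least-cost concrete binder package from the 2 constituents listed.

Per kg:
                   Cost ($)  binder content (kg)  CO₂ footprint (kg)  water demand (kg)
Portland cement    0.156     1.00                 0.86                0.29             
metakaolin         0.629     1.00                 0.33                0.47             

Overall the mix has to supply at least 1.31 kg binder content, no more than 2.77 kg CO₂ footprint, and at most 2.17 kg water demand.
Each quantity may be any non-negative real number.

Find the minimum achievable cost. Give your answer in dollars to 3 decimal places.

Let x1 = kg of Portland cement, x2 = kg of metakaolin.
min 0.156x1 + 0.629x2 subject to:
  1x1 + 1x2 ≥ 1.31   (binder content)
  0.86x1 + 0.33x2 ≤ 2.77   (CO₂ footprint)
  0.29x1 + 0.47x2 ≤ 2.17   (water demand)
  x1, x2 ≥ 0.
The cheapest feasible vertex uses only Portland cement; metakaolin is not used. There the binder content constraint is tight.
Solving gives x1 = 1.31.
Cost = 0.156·1.31 = 0.20436.

$0.204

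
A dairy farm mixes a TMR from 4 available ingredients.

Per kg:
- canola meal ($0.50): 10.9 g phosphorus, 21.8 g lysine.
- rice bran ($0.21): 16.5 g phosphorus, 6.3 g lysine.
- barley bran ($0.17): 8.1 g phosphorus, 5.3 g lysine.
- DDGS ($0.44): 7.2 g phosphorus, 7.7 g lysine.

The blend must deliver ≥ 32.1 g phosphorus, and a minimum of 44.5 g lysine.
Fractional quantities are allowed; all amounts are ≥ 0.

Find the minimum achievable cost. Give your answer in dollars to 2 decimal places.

Treat it as an LP. Let x1 = kg of canola meal, x2 = kg of rice bran, x3 = kg of barley bran, x4 = kg of DDGS.
Minimise 0.5x1 + 0.21x2 + 0.17x3 + 0.44x4 s.t.:
  10.9x1 + 16.5x2 + 8.1x3 + 7.2x4 ≥ 32.1   (phosphorus)
  21.8x1 + 6.3x2 + 5.3x3 + 7.7x4 ≥ 44.5   (lysine)
  x1, x2, x3, x4 ≥ 0.
The minimum-cost mix takes nothing from barley bran, DDGS — only canola meal, rice bran. Binding constraints: phosphorus and lysine.
So canola meal = 1.828 kg, rice bran = 0.7378 kg.
Objective = 0.5·1.828 + 0.21·0.7378 = 1.0689.

$1.07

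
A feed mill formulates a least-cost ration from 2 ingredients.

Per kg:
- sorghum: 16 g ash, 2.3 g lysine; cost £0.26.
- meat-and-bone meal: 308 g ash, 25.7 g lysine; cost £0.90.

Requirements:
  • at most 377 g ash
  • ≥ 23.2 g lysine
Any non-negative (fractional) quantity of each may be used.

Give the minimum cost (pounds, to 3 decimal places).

£0.812

Set it up as a linear program. Let x1 = kg of sorghum, x2 = kg of meat-and-bone meal.
Minimize 0.26x1 + 0.9x2 subject to:
  16x1 + 308x2 ≤ 377   (ash)
  2.3x1 + 25.7x2 ≥ 23.2   (lysine)
  x1, x2 ≥ 0.
The cheapest feasible vertex uses only meat-and-bone meal; sorghum is not used. There the lysine constraint is tight.
That vertex is x2 = 0.9027.
Cost = 0.9·0.9027 = 0.81243.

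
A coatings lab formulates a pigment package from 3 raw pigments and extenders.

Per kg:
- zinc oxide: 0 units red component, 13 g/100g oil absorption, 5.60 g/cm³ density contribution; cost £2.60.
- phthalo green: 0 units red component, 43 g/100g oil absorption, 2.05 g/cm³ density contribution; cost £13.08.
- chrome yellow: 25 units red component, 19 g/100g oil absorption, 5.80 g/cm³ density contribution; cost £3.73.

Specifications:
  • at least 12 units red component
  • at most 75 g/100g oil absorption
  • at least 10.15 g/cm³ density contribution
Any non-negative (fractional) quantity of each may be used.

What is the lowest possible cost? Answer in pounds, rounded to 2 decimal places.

£5.21

Let x1 = kg of zinc oxide, x2 = kg of phthalo green, x3 = kg of chrome yellow.
min 2.6x1 + 13.08x2 + 3.73x3 subject to:
  25x3 ≥ 12   (red component)
  13x1 + 43x2 + 19x3 ≤ 75   (oil absorption)
  5.6x1 + 2.05x2 + 5.8x3 ≥ 10.15   (density contribution)
  x1, x2, x3 ≥ 0.
The optimal basis is {zinc oxide, chrome yellow}; phthalo green drops out. The red component and density contribution requirements are met with equality.
So zinc oxide = 1.315 kg, chrome yellow = 0.48 kg.
Hence cost = 2.6·1.315 + 3.73·0.48 = £5.2094.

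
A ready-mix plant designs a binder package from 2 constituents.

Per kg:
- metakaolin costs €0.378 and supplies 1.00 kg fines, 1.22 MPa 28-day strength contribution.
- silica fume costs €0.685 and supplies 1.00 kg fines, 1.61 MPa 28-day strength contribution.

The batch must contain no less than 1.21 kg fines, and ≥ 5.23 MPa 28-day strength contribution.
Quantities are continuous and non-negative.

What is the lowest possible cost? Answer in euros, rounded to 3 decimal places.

Let x1 = kg of metakaolin, x2 = kg of silica fume.
Minimize 0.378x1 + 0.685x2 s.t.:
  1x1 + 1x2 ≥ 1.21   (fines)
  1.22x1 + 1.61x2 ≥ 5.23   (28-day strength contribution)
  x1, x2 ≥ 0.
The minimum-cost mix takes nothing from silica fume — only metakaolin. There the 28-day strength contribution constraint is tight.
That vertex is x1 = 4.287.
Total cost: 0.378·4.287 = 1.62049.

€1.620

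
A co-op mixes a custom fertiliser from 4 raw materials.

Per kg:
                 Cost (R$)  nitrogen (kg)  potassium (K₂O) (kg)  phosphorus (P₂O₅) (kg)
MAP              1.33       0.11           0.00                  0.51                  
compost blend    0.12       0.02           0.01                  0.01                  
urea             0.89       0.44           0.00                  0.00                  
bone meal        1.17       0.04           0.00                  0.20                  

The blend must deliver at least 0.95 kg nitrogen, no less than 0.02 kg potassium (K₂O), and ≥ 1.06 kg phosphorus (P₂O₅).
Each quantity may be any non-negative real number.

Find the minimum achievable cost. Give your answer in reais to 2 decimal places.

R$4.34

Treat it as an LP. Let x1 = kg of MAP, x2 = kg of compost blend, x3 = kg of urea, x4 = kg of bone meal.
min 1.33x1 + 0.12x2 + 0.89x3 + 1.17x4 subject to:
  0.11x1 + 0.02x2 + 0.44x3 + 0.04x4 ≥ 0.95   (nitrogen)
  0.01x2 ≥ 0.02   (potassium (K₂O))
  0.51x1 + 0.01x2 + 0.2x4 ≥ 1.06   (phosphorus (P₂O₅))
  x1, x2, x3, x4 ≥ 0.
At the optimum only MAP, compost blend, urea are positive (bone meal = 0). The nitrogen, potassium (K₂O), phosphorus (P₂O₅) requirements are met with equality.
So MAP = 2.039 kg, compost blend = 2 kg, urea = 1.558 kg.
Objective = 1.33·2.039 + 0.12·2 + 0.89·1.558 = 4.3385.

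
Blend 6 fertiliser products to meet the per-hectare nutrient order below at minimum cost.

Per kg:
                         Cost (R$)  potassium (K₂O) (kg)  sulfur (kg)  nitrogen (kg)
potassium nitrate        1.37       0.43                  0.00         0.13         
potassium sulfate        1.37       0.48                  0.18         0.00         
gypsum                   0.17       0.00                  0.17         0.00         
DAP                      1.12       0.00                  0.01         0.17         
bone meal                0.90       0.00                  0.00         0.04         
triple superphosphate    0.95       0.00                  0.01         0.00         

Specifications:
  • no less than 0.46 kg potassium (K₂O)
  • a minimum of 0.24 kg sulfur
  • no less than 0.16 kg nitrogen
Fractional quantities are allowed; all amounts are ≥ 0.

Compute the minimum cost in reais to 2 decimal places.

This is a linear program. Let x1 = kg of potassium nitrate, x2 = kg of potassium sulfate, x3 = kg of gypsum, x4 = kg of DAP, x5 = kg of bone meal, x6 = kg of triple superphosphate.
Minimize 1.37x1 + 1.37x2 + 0.17x3 + 1.12x4 + 0.9x5 + 0.95x6 with:
  0.43x1 + 0.48x2 ≥ 0.46   (potassium (K₂O))
  0.18x2 + 0.17x3 + 0.01x4 + 0.01x6 ≥ 0.24   (sulfur)
  0.13x1 + 0.17x4 + 0.04x5 ≥ 0.16   (nitrogen)
  x1, x2, x3, x4, x5, x6 ≥ 0.
The minimum-cost mix takes nothing from potassium sulfate, bone meal, triple superphosphate — only potassium nitrate, gypsum, DAP. The potassium (K₂O), sulfur, nitrogen requirements are met with equality.
That vertex is x1 = 1.07, x3 = 1.405, x4 = 0.1231.
Total cost: 1.37·1.07 + 0.17·1.405 + 1.12·0.1231 = 1.8426.

R$1.84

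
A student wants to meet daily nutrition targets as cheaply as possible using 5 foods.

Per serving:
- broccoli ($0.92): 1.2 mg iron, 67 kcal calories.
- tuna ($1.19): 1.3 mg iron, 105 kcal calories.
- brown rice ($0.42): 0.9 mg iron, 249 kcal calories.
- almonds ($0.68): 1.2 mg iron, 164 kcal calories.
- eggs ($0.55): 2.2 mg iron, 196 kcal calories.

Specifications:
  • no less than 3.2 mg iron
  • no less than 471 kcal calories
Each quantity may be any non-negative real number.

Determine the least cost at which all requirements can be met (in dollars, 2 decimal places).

Let x1 = servings of broccoli, x2 = servings of tuna, x3 = servings of brown rice, x4 = servings of almonds, x5 = servings of eggs.
Minimize 0.92x1 + 1.19x2 + 0.42x3 + 0.68x4 + 0.55x5 with:
  1.2x1 + 1.3x2 + 0.9x3 + 1.2x4 + 2.2x5 ≥ 3.2   (iron)
  67x1 + 105x2 + 249x3 + 164x4 + 196x5 ≥ 471   (calories)
  x1, x2, x3, x4, x5 ≥ 0.
The optimal basis is {brown rice, eggs}; broccoli, tuna, almonds drop out. The iron and calories requirements are met with equality.
So brown rice = 1.101 servings, eggs = 1.004 servings.
Total cost: 0.42·1.101 + 0.55·1.004 = 1.0146.

$1.01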